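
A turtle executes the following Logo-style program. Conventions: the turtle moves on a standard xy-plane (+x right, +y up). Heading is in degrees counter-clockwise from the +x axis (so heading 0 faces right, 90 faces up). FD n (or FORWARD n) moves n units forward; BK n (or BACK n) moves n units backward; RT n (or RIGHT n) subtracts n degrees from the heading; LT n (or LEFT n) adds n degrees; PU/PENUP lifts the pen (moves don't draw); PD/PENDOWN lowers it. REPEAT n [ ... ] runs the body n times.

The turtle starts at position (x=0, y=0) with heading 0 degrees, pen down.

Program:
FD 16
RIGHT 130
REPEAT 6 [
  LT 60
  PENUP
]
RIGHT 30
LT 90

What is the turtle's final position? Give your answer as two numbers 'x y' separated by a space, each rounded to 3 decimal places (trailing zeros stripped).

Executing turtle program step by step:
Start: pos=(0,0), heading=0, pen down
FD 16: (0,0) -> (16,0) [heading=0, draw]
RT 130: heading 0 -> 230
REPEAT 6 [
  -- iteration 1/6 --
  LT 60: heading 230 -> 290
  PU: pen up
  -- iteration 2/6 --
  LT 60: heading 290 -> 350
  PU: pen up
  -- iteration 3/6 --
  LT 60: heading 350 -> 50
  PU: pen up
  -- iteration 4/6 --
  LT 60: heading 50 -> 110
  PU: pen up
  -- iteration 5/6 --
  LT 60: heading 110 -> 170
  PU: pen up
  -- iteration 6/6 --
  LT 60: heading 170 -> 230
  PU: pen up
]
RT 30: heading 230 -> 200
LT 90: heading 200 -> 290
Final: pos=(16,0), heading=290, 1 segment(s) drawn

Answer: 16 0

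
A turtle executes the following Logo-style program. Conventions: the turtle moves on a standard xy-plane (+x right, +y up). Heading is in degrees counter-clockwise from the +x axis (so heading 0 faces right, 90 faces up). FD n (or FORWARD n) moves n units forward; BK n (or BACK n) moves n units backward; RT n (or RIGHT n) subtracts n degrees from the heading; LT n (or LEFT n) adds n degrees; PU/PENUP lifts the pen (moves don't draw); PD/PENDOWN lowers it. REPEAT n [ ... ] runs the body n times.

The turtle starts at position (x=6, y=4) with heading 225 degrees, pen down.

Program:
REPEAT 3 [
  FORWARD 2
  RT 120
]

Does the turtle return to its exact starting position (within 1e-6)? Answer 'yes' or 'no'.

Executing turtle program step by step:
Start: pos=(6,4), heading=225, pen down
REPEAT 3 [
  -- iteration 1/3 --
  FD 2: (6,4) -> (4.586,2.586) [heading=225, draw]
  RT 120: heading 225 -> 105
  -- iteration 2/3 --
  FD 2: (4.586,2.586) -> (4.068,4.518) [heading=105, draw]
  RT 120: heading 105 -> 345
  -- iteration 3/3 --
  FD 2: (4.068,4.518) -> (6,4) [heading=345, draw]
  RT 120: heading 345 -> 225
]
Final: pos=(6,4), heading=225, 3 segment(s) drawn

Start position: (6, 4)
Final position: (6, 4)
Distance = 0; < 1e-6 -> CLOSED

Answer: yes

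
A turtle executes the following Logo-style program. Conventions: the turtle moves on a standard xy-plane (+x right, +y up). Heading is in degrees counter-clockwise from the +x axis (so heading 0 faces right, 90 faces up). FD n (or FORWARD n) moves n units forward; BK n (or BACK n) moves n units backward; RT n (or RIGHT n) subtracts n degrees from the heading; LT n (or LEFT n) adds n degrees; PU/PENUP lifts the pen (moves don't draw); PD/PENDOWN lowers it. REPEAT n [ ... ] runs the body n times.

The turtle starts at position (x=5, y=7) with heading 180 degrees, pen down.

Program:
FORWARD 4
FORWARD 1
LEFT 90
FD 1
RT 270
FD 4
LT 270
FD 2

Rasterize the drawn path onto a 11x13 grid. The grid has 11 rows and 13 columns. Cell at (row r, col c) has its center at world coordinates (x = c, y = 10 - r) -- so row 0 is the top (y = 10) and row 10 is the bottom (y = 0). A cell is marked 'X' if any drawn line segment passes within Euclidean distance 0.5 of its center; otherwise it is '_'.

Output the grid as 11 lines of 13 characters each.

Segment 0: (5,7) -> (1,7)
Segment 1: (1,7) -> (0,7)
Segment 2: (0,7) -> (-0,6)
Segment 3: (-0,6) -> (4,6)
Segment 4: (4,6) -> (4,4)

Answer: _____________
_____________
_____________
XXXXXX_______
XXXXX________
____X________
____X________
_____________
_____________
_____________
_____________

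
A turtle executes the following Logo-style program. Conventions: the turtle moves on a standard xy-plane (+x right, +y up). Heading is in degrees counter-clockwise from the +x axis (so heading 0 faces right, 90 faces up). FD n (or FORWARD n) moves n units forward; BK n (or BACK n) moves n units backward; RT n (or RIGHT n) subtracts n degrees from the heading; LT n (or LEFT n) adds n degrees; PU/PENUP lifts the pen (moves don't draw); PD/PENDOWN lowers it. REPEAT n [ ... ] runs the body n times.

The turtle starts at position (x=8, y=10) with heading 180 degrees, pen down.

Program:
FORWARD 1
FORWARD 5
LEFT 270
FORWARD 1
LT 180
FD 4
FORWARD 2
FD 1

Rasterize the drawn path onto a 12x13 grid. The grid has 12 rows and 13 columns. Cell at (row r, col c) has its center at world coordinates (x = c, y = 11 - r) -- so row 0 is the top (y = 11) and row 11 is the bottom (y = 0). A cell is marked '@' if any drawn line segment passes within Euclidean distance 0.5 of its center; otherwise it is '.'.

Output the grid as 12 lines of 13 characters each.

Segment 0: (8,10) -> (7,10)
Segment 1: (7,10) -> (2,10)
Segment 2: (2,10) -> (2,11)
Segment 3: (2,11) -> (2,7)
Segment 4: (2,7) -> (2,5)
Segment 5: (2,5) -> (2,4)

Answer: ..@..........
..@@@@@@@....
..@..........
..@..........
..@..........
..@..........
..@..........
..@..........
.............
.............
.............
.............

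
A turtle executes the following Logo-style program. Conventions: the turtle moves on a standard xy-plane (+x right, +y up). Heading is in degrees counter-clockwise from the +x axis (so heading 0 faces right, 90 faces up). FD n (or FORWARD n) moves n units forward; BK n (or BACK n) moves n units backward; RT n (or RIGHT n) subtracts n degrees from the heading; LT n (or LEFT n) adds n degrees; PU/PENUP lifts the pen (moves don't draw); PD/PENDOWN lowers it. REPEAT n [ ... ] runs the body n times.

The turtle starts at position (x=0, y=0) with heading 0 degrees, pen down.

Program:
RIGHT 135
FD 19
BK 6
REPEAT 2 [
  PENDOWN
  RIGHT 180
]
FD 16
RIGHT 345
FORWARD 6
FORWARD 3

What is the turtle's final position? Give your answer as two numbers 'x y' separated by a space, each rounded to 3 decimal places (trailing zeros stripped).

Executing turtle program step by step:
Start: pos=(0,0), heading=0, pen down
RT 135: heading 0 -> 225
FD 19: (0,0) -> (-13.435,-13.435) [heading=225, draw]
BK 6: (-13.435,-13.435) -> (-9.192,-9.192) [heading=225, draw]
REPEAT 2 [
  -- iteration 1/2 --
  PD: pen down
  RT 180: heading 225 -> 45
  -- iteration 2/2 --
  PD: pen down
  RT 180: heading 45 -> 225
]
FD 16: (-9.192,-9.192) -> (-20.506,-20.506) [heading=225, draw]
RT 345: heading 225 -> 240
FD 6: (-20.506,-20.506) -> (-23.506,-25.702) [heading=240, draw]
FD 3: (-23.506,-25.702) -> (-25.006,-28.3) [heading=240, draw]
Final: pos=(-25.006,-28.3), heading=240, 5 segment(s) drawn

Answer: -25.006 -28.3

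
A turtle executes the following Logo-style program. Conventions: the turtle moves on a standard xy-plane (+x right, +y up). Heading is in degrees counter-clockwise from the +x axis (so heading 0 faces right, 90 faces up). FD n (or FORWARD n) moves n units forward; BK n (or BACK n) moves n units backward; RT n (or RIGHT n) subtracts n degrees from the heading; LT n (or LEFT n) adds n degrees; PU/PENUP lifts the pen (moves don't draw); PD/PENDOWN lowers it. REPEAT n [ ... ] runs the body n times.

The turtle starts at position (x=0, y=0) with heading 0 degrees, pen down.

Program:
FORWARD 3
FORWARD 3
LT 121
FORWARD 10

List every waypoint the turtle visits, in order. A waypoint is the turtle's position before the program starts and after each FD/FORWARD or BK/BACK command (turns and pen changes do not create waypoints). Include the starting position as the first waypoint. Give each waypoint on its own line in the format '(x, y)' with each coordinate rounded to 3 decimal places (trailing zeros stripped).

Answer: (0, 0)
(3, 0)
(6, 0)
(0.85, 8.572)

Derivation:
Executing turtle program step by step:
Start: pos=(0,0), heading=0, pen down
FD 3: (0,0) -> (3,0) [heading=0, draw]
FD 3: (3,0) -> (6,0) [heading=0, draw]
LT 121: heading 0 -> 121
FD 10: (6,0) -> (0.85,8.572) [heading=121, draw]
Final: pos=(0.85,8.572), heading=121, 3 segment(s) drawn
Waypoints (4 total):
(0, 0)
(3, 0)
(6, 0)
(0.85, 8.572)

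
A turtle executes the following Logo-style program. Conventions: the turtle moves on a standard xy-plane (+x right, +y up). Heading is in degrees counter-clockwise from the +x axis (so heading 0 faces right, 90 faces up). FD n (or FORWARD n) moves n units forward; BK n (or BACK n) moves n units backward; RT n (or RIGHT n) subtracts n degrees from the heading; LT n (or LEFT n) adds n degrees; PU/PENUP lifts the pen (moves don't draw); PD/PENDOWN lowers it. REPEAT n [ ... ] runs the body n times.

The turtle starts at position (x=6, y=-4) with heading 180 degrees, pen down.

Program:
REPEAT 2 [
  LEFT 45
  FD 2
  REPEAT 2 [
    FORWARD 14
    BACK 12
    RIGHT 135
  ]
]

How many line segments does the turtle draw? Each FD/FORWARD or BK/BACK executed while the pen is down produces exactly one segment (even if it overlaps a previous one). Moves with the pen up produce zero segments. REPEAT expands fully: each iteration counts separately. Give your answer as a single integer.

Answer: 10

Derivation:
Executing turtle program step by step:
Start: pos=(6,-4), heading=180, pen down
REPEAT 2 [
  -- iteration 1/2 --
  LT 45: heading 180 -> 225
  FD 2: (6,-4) -> (4.586,-5.414) [heading=225, draw]
  REPEAT 2 [
    -- iteration 1/2 --
    FD 14: (4.586,-5.414) -> (-5.314,-15.314) [heading=225, draw]
    BK 12: (-5.314,-15.314) -> (3.172,-6.828) [heading=225, draw]
    RT 135: heading 225 -> 90
    -- iteration 2/2 --
    FD 14: (3.172,-6.828) -> (3.172,7.172) [heading=90, draw]
    BK 12: (3.172,7.172) -> (3.172,-4.828) [heading=90, draw]
    RT 135: heading 90 -> 315
  ]
  -- iteration 2/2 --
  LT 45: heading 315 -> 0
  FD 2: (3.172,-4.828) -> (5.172,-4.828) [heading=0, draw]
  REPEAT 2 [
    -- iteration 1/2 --
    FD 14: (5.172,-4.828) -> (19.172,-4.828) [heading=0, draw]
    BK 12: (19.172,-4.828) -> (7.172,-4.828) [heading=0, draw]
    RT 135: heading 0 -> 225
    -- iteration 2/2 --
    FD 14: (7.172,-4.828) -> (-2.728,-14.728) [heading=225, draw]
    BK 12: (-2.728,-14.728) -> (5.757,-6.243) [heading=225, draw]
    RT 135: heading 225 -> 90
  ]
]
Final: pos=(5.757,-6.243), heading=90, 10 segment(s) drawn
Segments drawn: 10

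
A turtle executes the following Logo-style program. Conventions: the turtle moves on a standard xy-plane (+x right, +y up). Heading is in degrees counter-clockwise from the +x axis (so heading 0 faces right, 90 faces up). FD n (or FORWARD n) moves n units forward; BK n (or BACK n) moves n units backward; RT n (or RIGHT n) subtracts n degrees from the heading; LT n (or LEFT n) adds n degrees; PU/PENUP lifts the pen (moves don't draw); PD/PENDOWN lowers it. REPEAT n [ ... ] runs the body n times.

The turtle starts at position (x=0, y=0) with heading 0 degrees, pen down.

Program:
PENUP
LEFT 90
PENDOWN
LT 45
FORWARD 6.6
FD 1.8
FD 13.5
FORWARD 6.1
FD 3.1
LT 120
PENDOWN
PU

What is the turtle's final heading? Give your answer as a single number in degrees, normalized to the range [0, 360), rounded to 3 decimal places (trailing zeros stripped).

Executing turtle program step by step:
Start: pos=(0,0), heading=0, pen down
PU: pen up
LT 90: heading 0 -> 90
PD: pen down
LT 45: heading 90 -> 135
FD 6.6: (0,0) -> (-4.667,4.667) [heading=135, draw]
FD 1.8: (-4.667,4.667) -> (-5.94,5.94) [heading=135, draw]
FD 13.5: (-5.94,5.94) -> (-15.486,15.486) [heading=135, draw]
FD 6.1: (-15.486,15.486) -> (-19.799,19.799) [heading=135, draw]
FD 3.1: (-19.799,19.799) -> (-21.991,21.991) [heading=135, draw]
LT 120: heading 135 -> 255
PD: pen down
PU: pen up
Final: pos=(-21.991,21.991), heading=255, 5 segment(s) drawn

Answer: 255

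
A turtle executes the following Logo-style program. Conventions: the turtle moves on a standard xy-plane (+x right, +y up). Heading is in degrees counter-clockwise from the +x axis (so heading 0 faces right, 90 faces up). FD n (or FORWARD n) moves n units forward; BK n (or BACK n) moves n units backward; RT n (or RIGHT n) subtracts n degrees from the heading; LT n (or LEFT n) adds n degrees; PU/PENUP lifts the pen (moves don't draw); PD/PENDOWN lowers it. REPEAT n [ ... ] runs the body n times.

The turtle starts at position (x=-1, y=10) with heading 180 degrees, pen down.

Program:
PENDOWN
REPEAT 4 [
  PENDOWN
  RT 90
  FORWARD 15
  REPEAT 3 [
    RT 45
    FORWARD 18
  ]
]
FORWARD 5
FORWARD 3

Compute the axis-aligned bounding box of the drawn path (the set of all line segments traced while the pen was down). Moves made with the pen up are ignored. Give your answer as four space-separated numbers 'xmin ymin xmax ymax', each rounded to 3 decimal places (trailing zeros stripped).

Executing turtle program step by step:
Start: pos=(-1,10), heading=180, pen down
PD: pen down
REPEAT 4 [
  -- iteration 1/4 --
  PD: pen down
  RT 90: heading 180 -> 90
  FD 15: (-1,10) -> (-1,25) [heading=90, draw]
  REPEAT 3 [
    -- iteration 1/3 --
    RT 45: heading 90 -> 45
    FD 18: (-1,25) -> (11.728,37.728) [heading=45, draw]
    -- iteration 2/3 --
    RT 45: heading 45 -> 0
    FD 18: (11.728,37.728) -> (29.728,37.728) [heading=0, draw]
    -- iteration 3/3 --
    RT 45: heading 0 -> 315
    FD 18: (29.728,37.728) -> (42.456,25) [heading=315, draw]
  ]
  -- iteration 2/4 --
  PD: pen down
  RT 90: heading 315 -> 225
  FD 15: (42.456,25) -> (31.849,14.393) [heading=225, draw]
  REPEAT 3 [
    -- iteration 1/3 --
    RT 45: heading 225 -> 180
    FD 18: (31.849,14.393) -> (13.849,14.393) [heading=180, draw]
    -- iteration 2/3 --
    RT 45: heading 180 -> 135
    FD 18: (13.849,14.393) -> (1.121,27.121) [heading=135, draw]
    -- iteration 3/3 --
    RT 45: heading 135 -> 90
    FD 18: (1.121,27.121) -> (1.121,45.121) [heading=90, draw]
  ]
  -- iteration 3/4 --
  PD: pen down
  RT 90: heading 90 -> 0
  FD 15: (1.121,45.121) -> (16.121,45.121) [heading=0, draw]
  REPEAT 3 [
    -- iteration 1/3 --
    RT 45: heading 0 -> 315
    FD 18: (16.121,45.121) -> (28.849,32.393) [heading=315, draw]
    -- iteration 2/3 --
    RT 45: heading 315 -> 270
    FD 18: (28.849,32.393) -> (28.849,14.393) [heading=270, draw]
    -- iteration 3/3 --
    RT 45: heading 270 -> 225
    FD 18: (28.849,14.393) -> (16.121,1.665) [heading=225, draw]
  ]
  -- iteration 4/4 --
  PD: pen down
  RT 90: heading 225 -> 135
  FD 15: (16.121,1.665) -> (5.515,12.272) [heading=135, draw]
  REPEAT 3 [
    -- iteration 1/3 --
    RT 45: heading 135 -> 90
    FD 18: (5.515,12.272) -> (5.515,30.272) [heading=90, draw]
    -- iteration 2/3 --
    RT 45: heading 90 -> 45
    FD 18: (5.515,30.272) -> (18.243,43) [heading=45, draw]
    -- iteration 3/3 --
    RT 45: heading 45 -> 0
    FD 18: (18.243,43) -> (36.243,43) [heading=0, draw]
  ]
]
FD 5: (36.243,43) -> (41.243,43) [heading=0, draw]
FD 3: (41.243,43) -> (44.243,43) [heading=0, draw]
Final: pos=(44.243,43), heading=0, 18 segment(s) drawn

Segment endpoints: x in {-1, -1, 1.121, 1.121, 5.515, 5.515, 11.728, 13.849, 16.121, 16.121, 18.243, 28.849, 28.849, 29.728, 31.849, 36.243, 41.243, 42.456, 44.243}, y in {1.665, 10, 12.272, 14.393, 14.393, 14.393, 25, 25, 27.121, 30.272, 32.393, 37.728, 43, 43, 45.121, 45.121}
xmin=-1, ymin=1.665, xmax=44.243, ymax=45.121

Answer: -1 1.665 44.243 45.121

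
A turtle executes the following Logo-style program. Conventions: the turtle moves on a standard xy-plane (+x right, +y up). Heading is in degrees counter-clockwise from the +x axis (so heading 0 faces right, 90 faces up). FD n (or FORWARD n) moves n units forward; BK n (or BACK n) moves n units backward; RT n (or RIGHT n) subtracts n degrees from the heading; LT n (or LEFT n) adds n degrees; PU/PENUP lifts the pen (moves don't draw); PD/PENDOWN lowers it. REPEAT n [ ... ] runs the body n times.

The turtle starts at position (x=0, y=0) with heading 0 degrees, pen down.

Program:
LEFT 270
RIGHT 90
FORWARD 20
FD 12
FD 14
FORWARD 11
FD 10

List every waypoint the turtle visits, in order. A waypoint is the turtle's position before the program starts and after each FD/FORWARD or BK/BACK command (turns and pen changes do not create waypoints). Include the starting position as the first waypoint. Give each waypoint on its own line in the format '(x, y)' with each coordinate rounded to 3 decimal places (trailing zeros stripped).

Answer: (0, 0)
(-20, 0)
(-32, 0)
(-46, 0)
(-57, 0)
(-67, 0)

Derivation:
Executing turtle program step by step:
Start: pos=(0,0), heading=0, pen down
LT 270: heading 0 -> 270
RT 90: heading 270 -> 180
FD 20: (0,0) -> (-20,0) [heading=180, draw]
FD 12: (-20,0) -> (-32,0) [heading=180, draw]
FD 14: (-32,0) -> (-46,0) [heading=180, draw]
FD 11: (-46,0) -> (-57,0) [heading=180, draw]
FD 10: (-57,0) -> (-67,0) [heading=180, draw]
Final: pos=(-67,0), heading=180, 5 segment(s) drawn
Waypoints (6 total):
(0, 0)
(-20, 0)
(-32, 0)
(-46, 0)
(-57, 0)
(-67, 0)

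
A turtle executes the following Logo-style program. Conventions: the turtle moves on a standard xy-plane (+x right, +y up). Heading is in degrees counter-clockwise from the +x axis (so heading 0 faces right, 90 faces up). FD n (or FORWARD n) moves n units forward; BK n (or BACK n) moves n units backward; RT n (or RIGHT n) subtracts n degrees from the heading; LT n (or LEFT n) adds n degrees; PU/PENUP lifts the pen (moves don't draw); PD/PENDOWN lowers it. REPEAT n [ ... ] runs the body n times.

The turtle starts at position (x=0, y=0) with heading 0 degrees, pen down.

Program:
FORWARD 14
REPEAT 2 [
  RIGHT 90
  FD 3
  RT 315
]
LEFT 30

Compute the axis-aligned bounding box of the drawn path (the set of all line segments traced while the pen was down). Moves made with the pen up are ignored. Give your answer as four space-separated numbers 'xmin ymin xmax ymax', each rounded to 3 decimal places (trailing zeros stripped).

Executing turtle program step by step:
Start: pos=(0,0), heading=0, pen down
FD 14: (0,0) -> (14,0) [heading=0, draw]
REPEAT 2 [
  -- iteration 1/2 --
  RT 90: heading 0 -> 270
  FD 3: (14,0) -> (14,-3) [heading=270, draw]
  RT 315: heading 270 -> 315
  -- iteration 2/2 --
  RT 90: heading 315 -> 225
  FD 3: (14,-3) -> (11.879,-5.121) [heading=225, draw]
  RT 315: heading 225 -> 270
]
LT 30: heading 270 -> 300
Final: pos=(11.879,-5.121), heading=300, 3 segment(s) drawn

Segment endpoints: x in {0, 11.879, 14}, y in {-5.121, -3, 0}
xmin=0, ymin=-5.121, xmax=14, ymax=0

Answer: 0 -5.121 14 0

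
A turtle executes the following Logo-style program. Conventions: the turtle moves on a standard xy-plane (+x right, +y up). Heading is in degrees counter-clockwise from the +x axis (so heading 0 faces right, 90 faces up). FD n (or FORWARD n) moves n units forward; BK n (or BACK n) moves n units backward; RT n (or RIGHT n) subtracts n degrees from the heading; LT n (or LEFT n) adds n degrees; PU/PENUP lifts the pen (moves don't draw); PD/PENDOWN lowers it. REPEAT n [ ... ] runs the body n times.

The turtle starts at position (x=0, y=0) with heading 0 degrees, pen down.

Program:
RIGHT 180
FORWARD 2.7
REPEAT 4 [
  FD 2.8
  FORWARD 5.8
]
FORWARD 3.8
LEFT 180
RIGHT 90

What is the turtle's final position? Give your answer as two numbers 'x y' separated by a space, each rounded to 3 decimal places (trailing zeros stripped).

Answer: -40.9 0

Derivation:
Executing turtle program step by step:
Start: pos=(0,0), heading=0, pen down
RT 180: heading 0 -> 180
FD 2.7: (0,0) -> (-2.7,0) [heading=180, draw]
REPEAT 4 [
  -- iteration 1/4 --
  FD 2.8: (-2.7,0) -> (-5.5,0) [heading=180, draw]
  FD 5.8: (-5.5,0) -> (-11.3,0) [heading=180, draw]
  -- iteration 2/4 --
  FD 2.8: (-11.3,0) -> (-14.1,0) [heading=180, draw]
  FD 5.8: (-14.1,0) -> (-19.9,0) [heading=180, draw]
  -- iteration 3/4 --
  FD 2.8: (-19.9,0) -> (-22.7,0) [heading=180, draw]
  FD 5.8: (-22.7,0) -> (-28.5,0) [heading=180, draw]
  -- iteration 4/4 --
  FD 2.8: (-28.5,0) -> (-31.3,0) [heading=180, draw]
  FD 5.8: (-31.3,0) -> (-37.1,0) [heading=180, draw]
]
FD 3.8: (-37.1,0) -> (-40.9,0) [heading=180, draw]
LT 180: heading 180 -> 0
RT 90: heading 0 -> 270
Final: pos=(-40.9,0), heading=270, 10 segment(s) drawn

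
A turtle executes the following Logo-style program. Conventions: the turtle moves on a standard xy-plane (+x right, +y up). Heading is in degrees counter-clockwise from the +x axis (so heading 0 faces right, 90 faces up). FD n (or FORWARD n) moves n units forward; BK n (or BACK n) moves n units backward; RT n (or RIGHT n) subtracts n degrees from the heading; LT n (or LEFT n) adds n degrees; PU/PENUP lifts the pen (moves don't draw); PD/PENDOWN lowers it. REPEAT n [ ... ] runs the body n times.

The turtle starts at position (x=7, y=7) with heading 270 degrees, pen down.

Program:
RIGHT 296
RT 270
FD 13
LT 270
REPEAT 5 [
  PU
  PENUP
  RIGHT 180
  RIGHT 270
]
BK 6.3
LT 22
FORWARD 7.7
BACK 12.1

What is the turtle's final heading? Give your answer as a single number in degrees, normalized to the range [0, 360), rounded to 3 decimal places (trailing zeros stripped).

Executing turtle program step by step:
Start: pos=(7,7), heading=270, pen down
RT 296: heading 270 -> 334
RT 270: heading 334 -> 64
FD 13: (7,7) -> (12.699,18.684) [heading=64, draw]
LT 270: heading 64 -> 334
REPEAT 5 [
  -- iteration 1/5 --
  PU: pen up
  PU: pen up
  RT 180: heading 334 -> 154
  RT 270: heading 154 -> 244
  -- iteration 2/5 --
  PU: pen up
  PU: pen up
  RT 180: heading 244 -> 64
  RT 270: heading 64 -> 154
  -- iteration 3/5 --
  PU: pen up
  PU: pen up
  RT 180: heading 154 -> 334
  RT 270: heading 334 -> 64
  -- iteration 4/5 --
  PU: pen up
  PU: pen up
  RT 180: heading 64 -> 244
  RT 270: heading 244 -> 334
  -- iteration 5/5 --
  PU: pen up
  PU: pen up
  RT 180: heading 334 -> 154
  RT 270: heading 154 -> 244
]
BK 6.3: (12.699,18.684) -> (15.461,24.347) [heading=244, move]
LT 22: heading 244 -> 266
FD 7.7: (15.461,24.347) -> (14.923,16.665) [heading=266, move]
BK 12.1: (14.923,16.665) -> (15.767,28.736) [heading=266, move]
Final: pos=(15.767,28.736), heading=266, 1 segment(s) drawn

Answer: 266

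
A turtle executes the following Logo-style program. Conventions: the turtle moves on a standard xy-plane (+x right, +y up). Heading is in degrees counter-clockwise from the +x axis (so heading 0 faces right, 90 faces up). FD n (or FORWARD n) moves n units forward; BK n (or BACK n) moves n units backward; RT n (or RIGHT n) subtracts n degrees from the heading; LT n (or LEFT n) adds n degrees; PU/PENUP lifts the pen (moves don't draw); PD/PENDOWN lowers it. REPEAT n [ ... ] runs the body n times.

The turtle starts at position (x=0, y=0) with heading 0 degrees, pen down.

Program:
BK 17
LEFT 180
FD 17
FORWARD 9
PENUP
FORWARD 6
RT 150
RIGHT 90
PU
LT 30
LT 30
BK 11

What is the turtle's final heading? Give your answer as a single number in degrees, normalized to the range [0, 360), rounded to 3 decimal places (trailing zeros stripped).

Answer: 0

Derivation:
Executing turtle program step by step:
Start: pos=(0,0), heading=0, pen down
BK 17: (0,0) -> (-17,0) [heading=0, draw]
LT 180: heading 0 -> 180
FD 17: (-17,0) -> (-34,0) [heading=180, draw]
FD 9: (-34,0) -> (-43,0) [heading=180, draw]
PU: pen up
FD 6: (-43,0) -> (-49,0) [heading=180, move]
RT 150: heading 180 -> 30
RT 90: heading 30 -> 300
PU: pen up
LT 30: heading 300 -> 330
LT 30: heading 330 -> 0
BK 11: (-49,0) -> (-60,0) [heading=0, move]
Final: pos=(-60,0), heading=0, 3 segment(s) drawn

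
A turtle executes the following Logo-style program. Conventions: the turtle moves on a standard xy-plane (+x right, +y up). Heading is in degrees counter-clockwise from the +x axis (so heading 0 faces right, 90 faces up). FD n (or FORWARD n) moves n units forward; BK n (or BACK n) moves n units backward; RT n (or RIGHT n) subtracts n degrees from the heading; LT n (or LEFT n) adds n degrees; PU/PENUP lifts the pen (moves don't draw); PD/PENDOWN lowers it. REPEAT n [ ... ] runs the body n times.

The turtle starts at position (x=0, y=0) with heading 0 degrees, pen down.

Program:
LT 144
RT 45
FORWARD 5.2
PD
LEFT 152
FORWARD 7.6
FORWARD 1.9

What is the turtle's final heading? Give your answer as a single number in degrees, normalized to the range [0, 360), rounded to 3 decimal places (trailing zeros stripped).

Answer: 251

Derivation:
Executing turtle program step by step:
Start: pos=(0,0), heading=0, pen down
LT 144: heading 0 -> 144
RT 45: heading 144 -> 99
FD 5.2: (0,0) -> (-0.813,5.136) [heading=99, draw]
PD: pen down
LT 152: heading 99 -> 251
FD 7.6: (-0.813,5.136) -> (-3.288,-2.05) [heading=251, draw]
FD 1.9: (-3.288,-2.05) -> (-3.906,-3.846) [heading=251, draw]
Final: pos=(-3.906,-3.846), heading=251, 3 segment(s) drawn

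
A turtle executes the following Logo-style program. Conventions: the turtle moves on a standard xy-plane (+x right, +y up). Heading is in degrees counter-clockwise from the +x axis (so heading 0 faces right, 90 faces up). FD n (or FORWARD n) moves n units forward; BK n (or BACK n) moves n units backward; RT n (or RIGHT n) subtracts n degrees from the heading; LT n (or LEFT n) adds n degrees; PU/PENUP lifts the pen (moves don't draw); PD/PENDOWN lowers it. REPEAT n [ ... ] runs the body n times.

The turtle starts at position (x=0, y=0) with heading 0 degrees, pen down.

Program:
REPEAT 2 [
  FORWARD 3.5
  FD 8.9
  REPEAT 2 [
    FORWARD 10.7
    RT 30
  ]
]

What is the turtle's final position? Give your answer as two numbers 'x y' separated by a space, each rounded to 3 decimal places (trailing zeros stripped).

Answer: 43.916 -36.055

Derivation:
Executing turtle program step by step:
Start: pos=(0,0), heading=0, pen down
REPEAT 2 [
  -- iteration 1/2 --
  FD 3.5: (0,0) -> (3.5,0) [heading=0, draw]
  FD 8.9: (3.5,0) -> (12.4,0) [heading=0, draw]
  REPEAT 2 [
    -- iteration 1/2 --
    FD 10.7: (12.4,0) -> (23.1,0) [heading=0, draw]
    RT 30: heading 0 -> 330
    -- iteration 2/2 --
    FD 10.7: (23.1,0) -> (32.366,-5.35) [heading=330, draw]
    RT 30: heading 330 -> 300
  ]
  -- iteration 2/2 --
  FD 3.5: (32.366,-5.35) -> (34.116,-8.381) [heading=300, draw]
  FD 8.9: (34.116,-8.381) -> (38.566,-16.089) [heading=300, draw]
  REPEAT 2 [
    -- iteration 1/2 --
    FD 10.7: (38.566,-16.089) -> (43.916,-25.355) [heading=300, draw]
    RT 30: heading 300 -> 270
    -- iteration 2/2 --
    FD 10.7: (43.916,-25.355) -> (43.916,-36.055) [heading=270, draw]
    RT 30: heading 270 -> 240
  ]
]
Final: pos=(43.916,-36.055), heading=240, 8 segment(s) drawn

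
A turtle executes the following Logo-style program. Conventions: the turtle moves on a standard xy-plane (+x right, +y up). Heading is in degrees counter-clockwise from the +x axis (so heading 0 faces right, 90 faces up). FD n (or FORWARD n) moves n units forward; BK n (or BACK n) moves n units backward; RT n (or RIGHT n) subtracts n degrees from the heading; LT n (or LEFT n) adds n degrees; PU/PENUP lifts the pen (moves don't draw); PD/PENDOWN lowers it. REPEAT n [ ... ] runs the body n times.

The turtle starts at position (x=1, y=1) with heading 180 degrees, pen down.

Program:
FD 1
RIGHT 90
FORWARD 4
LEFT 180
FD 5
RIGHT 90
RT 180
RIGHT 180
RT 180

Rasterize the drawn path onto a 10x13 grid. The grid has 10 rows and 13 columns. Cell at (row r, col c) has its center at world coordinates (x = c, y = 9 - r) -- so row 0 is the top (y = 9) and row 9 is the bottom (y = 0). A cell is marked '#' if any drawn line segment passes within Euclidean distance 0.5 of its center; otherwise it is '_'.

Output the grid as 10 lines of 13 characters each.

Segment 0: (1,1) -> (0,1)
Segment 1: (0,1) -> (0,5)
Segment 2: (0,5) -> (-0,0)

Answer: _____________
_____________
_____________
_____________
#____________
#____________
#____________
#____________
##___________
#____________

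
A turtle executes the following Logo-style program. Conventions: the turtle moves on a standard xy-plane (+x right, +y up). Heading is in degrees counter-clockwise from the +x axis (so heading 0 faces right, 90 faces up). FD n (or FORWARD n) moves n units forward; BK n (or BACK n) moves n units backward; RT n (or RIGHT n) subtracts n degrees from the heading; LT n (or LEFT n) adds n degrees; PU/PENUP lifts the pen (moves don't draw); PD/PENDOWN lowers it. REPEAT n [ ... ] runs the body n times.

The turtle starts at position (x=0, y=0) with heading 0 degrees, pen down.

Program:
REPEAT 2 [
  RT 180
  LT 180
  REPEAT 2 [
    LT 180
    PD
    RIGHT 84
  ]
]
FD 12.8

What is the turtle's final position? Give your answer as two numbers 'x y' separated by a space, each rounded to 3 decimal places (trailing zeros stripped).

Answer: 11.693 5.206

Derivation:
Executing turtle program step by step:
Start: pos=(0,0), heading=0, pen down
REPEAT 2 [
  -- iteration 1/2 --
  RT 180: heading 0 -> 180
  LT 180: heading 180 -> 0
  REPEAT 2 [
    -- iteration 1/2 --
    LT 180: heading 0 -> 180
    PD: pen down
    RT 84: heading 180 -> 96
    -- iteration 2/2 --
    LT 180: heading 96 -> 276
    PD: pen down
    RT 84: heading 276 -> 192
  ]
  -- iteration 2/2 --
  RT 180: heading 192 -> 12
  LT 180: heading 12 -> 192
  REPEAT 2 [
    -- iteration 1/2 --
    LT 180: heading 192 -> 12
    PD: pen down
    RT 84: heading 12 -> 288
    -- iteration 2/2 --
    LT 180: heading 288 -> 108
    PD: pen down
    RT 84: heading 108 -> 24
  ]
]
FD 12.8: (0,0) -> (11.693,5.206) [heading=24, draw]
Final: pos=(11.693,5.206), heading=24, 1 segment(s) drawn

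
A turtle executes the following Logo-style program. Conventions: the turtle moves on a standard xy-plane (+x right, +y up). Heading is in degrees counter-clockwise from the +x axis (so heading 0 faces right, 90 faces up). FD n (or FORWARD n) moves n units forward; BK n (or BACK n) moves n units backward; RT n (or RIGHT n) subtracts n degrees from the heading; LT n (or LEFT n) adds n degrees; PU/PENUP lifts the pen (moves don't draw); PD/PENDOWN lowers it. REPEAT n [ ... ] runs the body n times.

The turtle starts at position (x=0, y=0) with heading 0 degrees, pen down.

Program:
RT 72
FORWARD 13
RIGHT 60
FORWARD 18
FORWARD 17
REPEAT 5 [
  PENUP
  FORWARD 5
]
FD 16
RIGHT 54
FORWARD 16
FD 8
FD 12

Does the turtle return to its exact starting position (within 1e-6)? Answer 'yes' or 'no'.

Answer: no

Derivation:
Executing turtle program step by step:
Start: pos=(0,0), heading=0, pen down
RT 72: heading 0 -> 288
FD 13: (0,0) -> (4.017,-12.364) [heading=288, draw]
RT 60: heading 288 -> 228
FD 18: (4.017,-12.364) -> (-8.027,-25.74) [heading=228, draw]
FD 17: (-8.027,-25.74) -> (-19.402,-38.374) [heading=228, draw]
REPEAT 5 [
  -- iteration 1/5 --
  PU: pen up
  FD 5: (-19.402,-38.374) -> (-22.748,-42.09) [heading=228, move]
  -- iteration 2/5 --
  PU: pen up
  FD 5: (-22.748,-42.09) -> (-26.094,-45.805) [heading=228, move]
  -- iteration 3/5 --
  PU: pen up
  FD 5: (-26.094,-45.805) -> (-29.439,-49.521) [heading=228, move]
  -- iteration 4/5 --
  PU: pen up
  FD 5: (-29.439,-49.521) -> (-32.785,-53.237) [heading=228, move]
  -- iteration 5/5 --
  PU: pen up
  FD 5: (-32.785,-53.237) -> (-36.131,-56.952) [heading=228, move]
]
FD 16: (-36.131,-56.952) -> (-46.837,-68.843) [heading=228, move]
RT 54: heading 228 -> 174
FD 16: (-46.837,-68.843) -> (-62.749,-67.17) [heading=174, move]
FD 8: (-62.749,-67.17) -> (-70.705,-66.334) [heading=174, move]
FD 12: (-70.705,-66.334) -> (-82.639,-65.08) [heading=174, move]
Final: pos=(-82.639,-65.08), heading=174, 3 segment(s) drawn

Start position: (0, 0)
Final position: (-82.639, -65.08)
Distance = 105.189; >= 1e-6 -> NOT closed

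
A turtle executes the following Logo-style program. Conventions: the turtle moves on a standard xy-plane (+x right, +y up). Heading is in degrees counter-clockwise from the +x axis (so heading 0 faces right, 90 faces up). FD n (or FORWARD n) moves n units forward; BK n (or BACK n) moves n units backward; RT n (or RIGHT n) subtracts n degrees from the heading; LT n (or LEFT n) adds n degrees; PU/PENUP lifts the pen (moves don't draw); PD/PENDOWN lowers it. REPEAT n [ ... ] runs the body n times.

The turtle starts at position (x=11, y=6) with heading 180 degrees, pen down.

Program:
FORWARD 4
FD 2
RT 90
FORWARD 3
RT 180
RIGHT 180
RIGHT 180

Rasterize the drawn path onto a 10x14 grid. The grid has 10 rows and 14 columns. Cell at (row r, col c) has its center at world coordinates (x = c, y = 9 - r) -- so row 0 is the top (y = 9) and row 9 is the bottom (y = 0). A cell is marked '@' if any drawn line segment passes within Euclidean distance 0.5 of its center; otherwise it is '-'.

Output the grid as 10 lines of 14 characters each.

Segment 0: (11,6) -> (7,6)
Segment 1: (7,6) -> (5,6)
Segment 2: (5,6) -> (5,9)

Answer: -----@--------
-----@--------
-----@--------
-----@@@@@@@--
--------------
--------------
--------------
--------------
--------------
--------------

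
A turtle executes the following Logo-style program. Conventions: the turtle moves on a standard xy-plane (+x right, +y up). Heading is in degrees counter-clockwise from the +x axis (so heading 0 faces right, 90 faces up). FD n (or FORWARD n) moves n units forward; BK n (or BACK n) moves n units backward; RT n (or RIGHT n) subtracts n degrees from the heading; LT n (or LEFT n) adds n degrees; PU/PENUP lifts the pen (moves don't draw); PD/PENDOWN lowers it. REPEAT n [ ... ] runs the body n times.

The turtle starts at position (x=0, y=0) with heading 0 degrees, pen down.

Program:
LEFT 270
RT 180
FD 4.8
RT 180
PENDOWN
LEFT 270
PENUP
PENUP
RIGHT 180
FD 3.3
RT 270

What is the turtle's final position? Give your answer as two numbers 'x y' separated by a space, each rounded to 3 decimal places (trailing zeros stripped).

Answer: 3.3 4.8

Derivation:
Executing turtle program step by step:
Start: pos=(0,0), heading=0, pen down
LT 270: heading 0 -> 270
RT 180: heading 270 -> 90
FD 4.8: (0,0) -> (0,4.8) [heading=90, draw]
RT 180: heading 90 -> 270
PD: pen down
LT 270: heading 270 -> 180
PU: pen up
PU: pen up
RT 180: heading 180 -> 0
FD 3.3: (0,4.8) -> (3.3,4.8) [heading=0, move]
RT 270: heading 0 -> 90
Final: pos=(3.3,4.8), heading=90, 1 segment(s) drawn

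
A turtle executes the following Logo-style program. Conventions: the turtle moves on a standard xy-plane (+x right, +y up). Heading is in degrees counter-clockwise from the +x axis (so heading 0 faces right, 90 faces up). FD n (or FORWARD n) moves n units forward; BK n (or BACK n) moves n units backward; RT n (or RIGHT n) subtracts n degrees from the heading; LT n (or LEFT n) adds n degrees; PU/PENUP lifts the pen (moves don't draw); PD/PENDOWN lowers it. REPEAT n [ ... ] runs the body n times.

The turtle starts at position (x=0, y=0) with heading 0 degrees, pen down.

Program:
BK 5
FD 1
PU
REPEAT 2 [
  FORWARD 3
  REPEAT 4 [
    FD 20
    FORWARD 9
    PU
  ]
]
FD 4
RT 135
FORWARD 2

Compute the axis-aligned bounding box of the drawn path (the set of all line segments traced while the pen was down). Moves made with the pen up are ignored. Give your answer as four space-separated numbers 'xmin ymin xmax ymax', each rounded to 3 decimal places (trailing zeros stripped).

Executing turtle program step by step:
Start: pos=(0,0), heading=0, pen down
BK 5: (0,0) -> (-5,0) [heading=0, draw]
FD 1: (-5,0) -> (-4,0) [heading=0, draw]
PU: pen up
REPEAT 2 [
  -- iteration 1/2 --
  FD 3: (-4,0) -> (-1,0) [heading=0, move]
  REPEAT 4 [
    -- iteration 1/4 --
    FD 20: (-1,0) -> (19,0) [heading=0, move]
    FD 9: (19,0) -> (28,0) [heading=0, move]
    PU: pen up
    -- iteration 2/4 --
    FD 20: (28,0) -> (48,0) [heading=0, move]
    FD 9: (48,0) -> (57,0) [heading=0, move]
    PU: pen up
    -- iteration 3/4 --
    FD 20: (57,0) -> (77,0) [heading=0, move]
    FD 9: (77,0) -> (86,0) [heading=0, move]
    PU: pen up
    -- iteration 4/4 --
    FD 20: (86,0) -> (106,0) [heading=0, move]
    FD 9: (106,0) -> (115,0) [heading=0, move]
    PU: pen up
  ]
  -- iteration 2/2 --
  FD 3: (115,0) -> (118,0) [heading=0, move]
  REPEAT 4 [
    -- iteration 1/4 --
    FD 20: (118,0) -> (138,0) [heading=0, move]
    FD 9: (138,0) -> (147,0) [heading=0, move]
    PU: pen up
    -- iteration 2/4 --
    FD 20: (147,0) -> (167,0) [heading=0, move]
    FD 9: (167,0) -> (176,0) [heading=0, move]
    PU: pen up
    -- iteration 3/4 --
    FD 20: (176,0) -> (196,0) [heading=0, move]
    FD 9: (196,0) -> (205,0) [heading=0, move]
    PU: pen up
    -- iteration 4/4 --
    FD 20: (205,0) -> (225,0) [heading=0, move]
    FD 9: (225,0) -> (234,0) [heading=0, move]
    PU: pen up
  ]
]
FD 4: (234,0) -> (238,0) [heading=0, move]
RT 135: heading 0 -> 225
FD 2: (238,0) -> (236.586,-1.414) [heading=225, move]
Final: pos=(236.586,-1.414), heading=225, 2 segment(s) drawn

Segment endpoints: x in {-5, -4, 0}, y in {0}
xmin=-5, ymin=0, xmax=0, ymax=0

Answer: -5 0 0 0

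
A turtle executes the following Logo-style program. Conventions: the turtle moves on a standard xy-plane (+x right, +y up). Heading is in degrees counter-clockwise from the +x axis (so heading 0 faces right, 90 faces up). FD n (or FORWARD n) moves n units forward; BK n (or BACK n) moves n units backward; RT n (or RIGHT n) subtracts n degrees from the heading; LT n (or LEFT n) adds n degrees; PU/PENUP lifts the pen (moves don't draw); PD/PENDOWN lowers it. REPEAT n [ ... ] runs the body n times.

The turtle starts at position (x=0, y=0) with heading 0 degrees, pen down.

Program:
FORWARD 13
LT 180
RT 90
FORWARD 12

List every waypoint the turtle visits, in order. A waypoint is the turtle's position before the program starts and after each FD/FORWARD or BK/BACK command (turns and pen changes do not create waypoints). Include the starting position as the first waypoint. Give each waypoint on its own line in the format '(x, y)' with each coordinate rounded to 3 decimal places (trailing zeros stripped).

Executing turtle program step by step:
Start: pos=(0,0), heading=0, pen down
FD 13: (0,0) -> (13,0) [heading=0, draw]
LT 180: heading 0 -> 180
RT 90: heading 180 -> 90
FD 12: (13,0) -> (13,12) [heading=90, draw]
Final: pos=(13,12), heading=90, 2 segment(s) drawn
Waypoints (3 total):
(0, 0)
(13, 0)
(13, 12)

Answer: (0, 0)
(13, 0)
(13, 12)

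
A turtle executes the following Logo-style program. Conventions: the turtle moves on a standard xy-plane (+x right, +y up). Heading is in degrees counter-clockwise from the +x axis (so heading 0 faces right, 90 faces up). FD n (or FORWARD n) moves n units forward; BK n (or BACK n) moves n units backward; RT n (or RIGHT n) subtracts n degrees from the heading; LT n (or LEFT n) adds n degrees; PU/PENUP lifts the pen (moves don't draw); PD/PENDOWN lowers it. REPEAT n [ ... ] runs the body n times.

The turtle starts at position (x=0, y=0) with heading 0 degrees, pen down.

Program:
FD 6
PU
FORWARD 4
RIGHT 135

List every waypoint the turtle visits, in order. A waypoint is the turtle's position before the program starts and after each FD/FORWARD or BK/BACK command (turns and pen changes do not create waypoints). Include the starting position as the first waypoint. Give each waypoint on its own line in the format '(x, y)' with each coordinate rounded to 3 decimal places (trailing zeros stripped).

Answer: (0, 0)
(6, 0)
(10, 0)

Derivation:
Executing turtle program step by step:
Start: pos=(0,0), heading=0, pen down
FD 6: (0,0) -> (6,0) [heading=0, draw]
PU: pen up
FD 4: (6,0) -> (10,0) [heading=0, move]
RT 135: heading 0 -> 225
Final: pos=(10,0), heading=225, 1 segment(s) drawn
Waypoints (3 total):
(0, 0)
(6, 0)
(10, 0)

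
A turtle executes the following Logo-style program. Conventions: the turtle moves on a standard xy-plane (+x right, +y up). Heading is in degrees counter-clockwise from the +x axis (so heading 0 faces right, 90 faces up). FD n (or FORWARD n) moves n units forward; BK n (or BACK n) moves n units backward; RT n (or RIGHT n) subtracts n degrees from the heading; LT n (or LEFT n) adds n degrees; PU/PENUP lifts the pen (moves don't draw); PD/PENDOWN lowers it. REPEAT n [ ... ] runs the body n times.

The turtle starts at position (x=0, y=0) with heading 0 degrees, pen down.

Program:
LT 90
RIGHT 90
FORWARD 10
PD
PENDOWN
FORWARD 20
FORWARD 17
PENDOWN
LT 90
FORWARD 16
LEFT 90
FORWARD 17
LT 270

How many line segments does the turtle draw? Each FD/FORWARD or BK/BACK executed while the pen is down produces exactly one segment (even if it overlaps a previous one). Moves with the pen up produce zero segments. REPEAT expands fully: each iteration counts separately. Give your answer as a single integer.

Answer: 5

Derivation:
Executing turtle program step by step:
Start: pos=(0,0), heading=0, pen down
LT 90: heading 0 -> 90
RT 90: heading 90 -> 0
FD 10: (0,0) -> (10,0) [heading=0, draw]
PD: pen down
PD: pen down
FD 20: (10,0) -> (30,0) [heading=0, draw]
FD 17: (30,0) -> (47,0) [heading=0, draw]
PD: pen down
LT 90: heading 0 -> 90
FD 16: (47,0) -> (47,16) [heading=90, draw]
LT 90: heading 90 -> 180
FD 17: (47,16) -> (30,16) [heading=180, draw]
LT 270: heading 180 -> 90
Final: pos=(30,16), heading=90, 5 segment(s) drawn
Segments drawn: 5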